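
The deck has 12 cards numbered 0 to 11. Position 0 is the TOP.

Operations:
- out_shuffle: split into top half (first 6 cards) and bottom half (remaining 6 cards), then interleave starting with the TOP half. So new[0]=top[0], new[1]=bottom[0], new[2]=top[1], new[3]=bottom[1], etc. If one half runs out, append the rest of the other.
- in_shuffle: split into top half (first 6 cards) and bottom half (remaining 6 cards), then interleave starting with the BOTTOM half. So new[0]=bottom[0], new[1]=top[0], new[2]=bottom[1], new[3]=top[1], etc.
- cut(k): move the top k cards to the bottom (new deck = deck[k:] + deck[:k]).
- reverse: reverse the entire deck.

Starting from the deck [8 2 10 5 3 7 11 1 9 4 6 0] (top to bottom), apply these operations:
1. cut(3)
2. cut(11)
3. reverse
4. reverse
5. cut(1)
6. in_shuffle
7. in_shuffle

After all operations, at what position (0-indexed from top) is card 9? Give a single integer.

Answer: 10

Derivation:
After op 1 (cut(3)): [5 3 7 11 1 9 4 6 0 8 2 10]
After op 2 (cut(11)): [10 5 3 7 11 1 9 4 6 0 8 2]
After op 3 (reverse): [2 8 0 6 4 9 1 11 7 3 5 10]
After op 4 (reverse): [10 5 3 7 11 1 9 4 6 0 8 2]
After op 5 (cut(1)): [5 3 7 11 1 9 4 6 0 8 2 10]
After op 6 (in_shuffle): [4 5 6 3 0 7 8 11 2 1 10 9]
After op 7 (in_shuffle): [8 4 11 5 2 6 1 3 10 0 9 7]
Card 9 is at position 10.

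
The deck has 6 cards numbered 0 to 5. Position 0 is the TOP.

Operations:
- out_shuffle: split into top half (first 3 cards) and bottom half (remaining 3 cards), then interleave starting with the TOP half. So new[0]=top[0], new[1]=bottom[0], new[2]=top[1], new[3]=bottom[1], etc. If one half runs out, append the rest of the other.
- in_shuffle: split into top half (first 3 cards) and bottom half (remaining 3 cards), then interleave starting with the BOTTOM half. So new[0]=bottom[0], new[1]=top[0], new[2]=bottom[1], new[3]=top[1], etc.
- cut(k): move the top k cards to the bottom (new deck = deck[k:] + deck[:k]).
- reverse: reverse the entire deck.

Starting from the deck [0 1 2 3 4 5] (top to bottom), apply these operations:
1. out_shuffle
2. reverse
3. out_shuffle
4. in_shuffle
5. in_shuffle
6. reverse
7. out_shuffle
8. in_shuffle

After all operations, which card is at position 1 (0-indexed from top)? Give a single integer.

Answer: 4

Derivation:
After op 1 (out_shuffle): [0 3 1 4 2 5]
After op 2 (reverse): [5 2 4 1 3 0]
After op 3 (out_shuffle): [5 1 2 3 4 0]
After op 4 (in_shuffle): [3 5 4 1 0 2]
After op 5 (in_shuffle): [1 3 0 5 2 4]
After op 6 (reverse): [4 2 5 0 3 1]
After op 7 (out_shuffle): [4 0 2 3 5 1]
After op 8 (in_shuffle): [3 4 5 0 1 2]
Position 1: card 4.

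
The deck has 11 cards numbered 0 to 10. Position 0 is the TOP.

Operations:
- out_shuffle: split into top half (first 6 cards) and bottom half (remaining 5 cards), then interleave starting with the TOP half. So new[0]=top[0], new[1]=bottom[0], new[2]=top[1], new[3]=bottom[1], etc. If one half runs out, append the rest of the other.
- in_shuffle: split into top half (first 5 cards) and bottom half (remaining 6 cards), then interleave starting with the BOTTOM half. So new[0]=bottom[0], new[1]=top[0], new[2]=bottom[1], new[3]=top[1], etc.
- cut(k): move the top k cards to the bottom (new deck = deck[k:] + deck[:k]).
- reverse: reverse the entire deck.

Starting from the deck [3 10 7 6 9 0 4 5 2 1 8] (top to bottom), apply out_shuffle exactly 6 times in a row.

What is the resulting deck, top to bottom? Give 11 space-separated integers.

Answer: 3 0 8 9 1 6 2 7 5 10 4

Derivation:
After op 1 (out_shuffle): [3 4 10 5 7 2 6 1 9 8 0]
After op 2 (out_shuffle): [3 6 4 1 10 9 5 8 7 0 2]
After op 3 (out_shuffle): [3 5 6 8 4 7 1 0 10 2 9]
After op 4 (out_shuffle): [3 1 5 0 6 10 8 2 4 9 7]
After op 5 (out_shuffle): [3 8 1 2 5 4 0 9 6 7 10]
After op 6 (out_shuffle): [3 0 8 9 1 6 2 7 5 10 4]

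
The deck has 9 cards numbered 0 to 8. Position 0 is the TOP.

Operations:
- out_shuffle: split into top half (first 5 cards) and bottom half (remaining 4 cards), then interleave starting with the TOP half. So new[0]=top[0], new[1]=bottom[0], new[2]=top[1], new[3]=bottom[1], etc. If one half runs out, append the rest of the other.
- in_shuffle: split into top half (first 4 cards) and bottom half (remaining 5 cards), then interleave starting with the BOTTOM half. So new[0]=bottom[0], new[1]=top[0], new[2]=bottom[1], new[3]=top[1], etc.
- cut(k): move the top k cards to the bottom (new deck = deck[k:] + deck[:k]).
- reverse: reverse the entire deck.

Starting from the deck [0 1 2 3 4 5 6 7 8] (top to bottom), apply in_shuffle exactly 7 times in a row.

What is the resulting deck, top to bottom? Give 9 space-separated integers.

After op 1 (in_shuffle): [4 0 5 1 6 2 7 3 8]
After op 2 (in_shuffle): [6 4 2 0 7 5 3 1 8]
After op 3 (in_shuffle): [7 6 5 4 3 2 1 0 8]
After op 4 (in_shuffle): [3 7 2 6 1 5 0 4 8]
After op 5 (in_shuffle): [1 3 5 7 0 2 4 6 8]
After op 6 (in_shuffle): [0 1 2 3 4 5 6 7 8]
After op 7 (in_shuffle): [4 0 5 1 6 2 7 3 8]

Answer: 4 0 5 1 6 2 7 3 8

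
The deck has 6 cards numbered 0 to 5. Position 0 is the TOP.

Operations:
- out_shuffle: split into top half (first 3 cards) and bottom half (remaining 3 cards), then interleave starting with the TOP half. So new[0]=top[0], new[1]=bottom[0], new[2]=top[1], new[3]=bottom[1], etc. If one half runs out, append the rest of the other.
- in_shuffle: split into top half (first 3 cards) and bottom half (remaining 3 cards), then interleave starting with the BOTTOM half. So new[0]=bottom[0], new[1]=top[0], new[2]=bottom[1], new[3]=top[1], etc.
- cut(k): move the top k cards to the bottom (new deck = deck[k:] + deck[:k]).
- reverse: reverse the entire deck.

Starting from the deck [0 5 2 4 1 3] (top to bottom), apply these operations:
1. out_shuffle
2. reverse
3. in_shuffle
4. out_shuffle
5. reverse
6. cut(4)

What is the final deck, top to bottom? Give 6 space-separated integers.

After op 1 (out_shuffle): [0 4 5 1 2 3]
After op 2 (reverse): [3 2 1 5 4 0]
After op 3 (in_shuffle): [5 3 4 2 0 1]
After op 4 (out_shuffle): [5 2 3 0 4 1]
After op 5 (reverse): [1 4 0 3 2 5]
After op 6 (cut(4)): [2 5 1 4 0 3]

Answer: 2 5 1 4 0 3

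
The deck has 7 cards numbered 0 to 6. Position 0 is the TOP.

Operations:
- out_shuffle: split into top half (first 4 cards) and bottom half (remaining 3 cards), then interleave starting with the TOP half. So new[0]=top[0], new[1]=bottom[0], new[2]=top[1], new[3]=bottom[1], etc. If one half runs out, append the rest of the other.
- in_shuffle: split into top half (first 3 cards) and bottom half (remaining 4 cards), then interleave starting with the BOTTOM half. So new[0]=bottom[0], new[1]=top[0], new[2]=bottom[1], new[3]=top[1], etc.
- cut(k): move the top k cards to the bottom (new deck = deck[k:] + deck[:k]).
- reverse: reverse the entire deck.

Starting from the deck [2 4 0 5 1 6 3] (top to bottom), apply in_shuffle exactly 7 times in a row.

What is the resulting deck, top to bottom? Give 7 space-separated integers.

Answer: 5 2 1 4 6 0 3

Derivation:
After op 1 (in_shuffle): [5 2 1 4 6 0 3]
After op 2 (in_shuffle): [4 5 6 2 0 1 3]
After op 3 (in_shuffle): [2 4 0 5 1 6 3]
After op 4 (in_shuffle): [5 2 1 4 6 0 3]
After op 5 (in_shuffle): [4 5 6 2 0 1 3]
After op 6 (in_shuffle): [2 4 0 5 1 6 3]
After op 7 (in_shuffle): [5 2 1 4 6 0 3]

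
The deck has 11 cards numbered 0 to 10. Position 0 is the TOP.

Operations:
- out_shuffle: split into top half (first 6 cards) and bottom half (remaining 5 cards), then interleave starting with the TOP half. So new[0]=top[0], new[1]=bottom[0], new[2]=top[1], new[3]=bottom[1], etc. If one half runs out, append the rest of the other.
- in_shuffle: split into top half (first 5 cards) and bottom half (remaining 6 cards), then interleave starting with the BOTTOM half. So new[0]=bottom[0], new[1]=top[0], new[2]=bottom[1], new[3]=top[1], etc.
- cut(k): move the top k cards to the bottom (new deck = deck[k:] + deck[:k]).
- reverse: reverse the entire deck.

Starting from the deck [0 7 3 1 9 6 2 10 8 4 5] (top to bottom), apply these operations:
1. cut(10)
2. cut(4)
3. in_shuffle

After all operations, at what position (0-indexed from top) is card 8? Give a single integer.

Answer: 0

Derivation:
After op 1 (cut(10)): [5 0 7 3 1 9 6 2 10 8 4]
After op 2 (cut(4)): [1 9 6 2 10 8 4 5 0 7 3]
After op 3 (in_shuffle): [8 1 4 9 5 6 0 2 7 10 3]
Card 8 is at position 0.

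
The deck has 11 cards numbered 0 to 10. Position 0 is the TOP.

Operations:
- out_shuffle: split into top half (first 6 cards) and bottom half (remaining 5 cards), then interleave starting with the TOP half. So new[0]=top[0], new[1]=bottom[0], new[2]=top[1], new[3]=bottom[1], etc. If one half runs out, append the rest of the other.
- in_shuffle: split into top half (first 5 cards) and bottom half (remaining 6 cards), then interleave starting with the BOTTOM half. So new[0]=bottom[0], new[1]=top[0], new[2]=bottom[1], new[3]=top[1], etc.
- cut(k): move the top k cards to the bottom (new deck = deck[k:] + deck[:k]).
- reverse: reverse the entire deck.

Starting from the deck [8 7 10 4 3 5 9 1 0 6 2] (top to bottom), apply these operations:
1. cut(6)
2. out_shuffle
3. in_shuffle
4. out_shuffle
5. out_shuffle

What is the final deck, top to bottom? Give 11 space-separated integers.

After op 1 (cut(6)): [9 1 0 6 2 8 7 10 4 3 5]
After op 2 (out_shuffle): [9 7 1 10 0 4 6 3 2 5 8]
After op 3 (in_shuffle): [4 9 6 7 3 1 2 10 5 0 8]
After op 4 (out_shuffle): [4 2 9 10 6 5 7 0 3 8 1]
After op 5 (out_shuffle): [4 7 2 0 9 3 10 8 6 1 5]

Answer: 4 7 2 0 9 3 10 8 6 1 5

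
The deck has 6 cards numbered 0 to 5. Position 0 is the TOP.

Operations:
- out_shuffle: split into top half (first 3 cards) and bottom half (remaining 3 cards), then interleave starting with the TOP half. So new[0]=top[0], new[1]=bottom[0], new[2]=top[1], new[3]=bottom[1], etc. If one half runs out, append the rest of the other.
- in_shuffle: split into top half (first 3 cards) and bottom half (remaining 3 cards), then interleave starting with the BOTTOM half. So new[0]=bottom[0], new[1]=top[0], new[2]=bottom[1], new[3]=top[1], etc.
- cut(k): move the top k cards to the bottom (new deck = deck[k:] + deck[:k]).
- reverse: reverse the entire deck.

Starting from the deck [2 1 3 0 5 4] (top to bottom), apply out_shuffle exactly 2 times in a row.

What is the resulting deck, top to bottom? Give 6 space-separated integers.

Answer: 2 5 0 3 1 4

Derivation:
After op 1 (out_shuffle): [2 0 1 5 3 4]
After op 2 (out_shuffle): [2 5 0 3 1 4]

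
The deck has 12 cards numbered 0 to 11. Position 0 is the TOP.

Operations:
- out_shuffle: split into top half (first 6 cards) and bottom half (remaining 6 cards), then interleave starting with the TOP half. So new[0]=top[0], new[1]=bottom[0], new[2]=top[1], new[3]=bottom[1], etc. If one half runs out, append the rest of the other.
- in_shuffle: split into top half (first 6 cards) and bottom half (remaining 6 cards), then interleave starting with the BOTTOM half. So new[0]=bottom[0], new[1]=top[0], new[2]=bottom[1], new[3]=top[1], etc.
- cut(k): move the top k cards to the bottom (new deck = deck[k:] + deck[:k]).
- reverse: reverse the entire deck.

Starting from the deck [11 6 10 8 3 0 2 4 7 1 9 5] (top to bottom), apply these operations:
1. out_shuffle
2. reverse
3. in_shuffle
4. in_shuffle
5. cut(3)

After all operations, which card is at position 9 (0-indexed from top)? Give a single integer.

After op 1 (out_shuffle): [11 2 6 4 10 7 8 1 3 9 0 5]
After op 2 (reverse): [5 0 9 3 1 8 7 10 4 6 2 11]
After op 3 (in_shuffle): [7 5 10 0 4 9 6 3 2 1 11 8]
After op 4 (in_shuffle): [6 7 3 5 2 10 1 0 11 4 8 9]
After op 5 (cut(3)): [5 2 10 1 0 11 4 8 9 6 7 3]
Position 9: card 6.

Answer: 6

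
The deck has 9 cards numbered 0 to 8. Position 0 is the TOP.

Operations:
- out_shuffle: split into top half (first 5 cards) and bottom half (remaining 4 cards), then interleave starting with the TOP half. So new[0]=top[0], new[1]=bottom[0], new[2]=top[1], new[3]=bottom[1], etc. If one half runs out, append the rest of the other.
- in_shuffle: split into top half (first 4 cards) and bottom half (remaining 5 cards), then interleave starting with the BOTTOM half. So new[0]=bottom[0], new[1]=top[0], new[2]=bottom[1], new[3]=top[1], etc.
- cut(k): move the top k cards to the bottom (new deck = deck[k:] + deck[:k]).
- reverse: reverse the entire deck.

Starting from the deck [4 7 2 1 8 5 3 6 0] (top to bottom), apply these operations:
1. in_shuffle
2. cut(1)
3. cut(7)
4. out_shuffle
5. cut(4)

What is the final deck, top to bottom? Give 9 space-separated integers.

After op 1 (in_shuffle): [8 4 5 7 3 2 6 1 0]
After op 2 (cut(1)): [4 5 7 3 2 6 1 0 8]
After op 3 (cut(7)): [0 8 4 5 7 3 2 6 1]
After op 4 (out_shuffle): [0 3 8 2 4 6 5 1 7]
After op 5 (cut(4)): [4 6 5 1 7 0 3 8 2]

Answer: 4 6 5 1 7 0 3 8 2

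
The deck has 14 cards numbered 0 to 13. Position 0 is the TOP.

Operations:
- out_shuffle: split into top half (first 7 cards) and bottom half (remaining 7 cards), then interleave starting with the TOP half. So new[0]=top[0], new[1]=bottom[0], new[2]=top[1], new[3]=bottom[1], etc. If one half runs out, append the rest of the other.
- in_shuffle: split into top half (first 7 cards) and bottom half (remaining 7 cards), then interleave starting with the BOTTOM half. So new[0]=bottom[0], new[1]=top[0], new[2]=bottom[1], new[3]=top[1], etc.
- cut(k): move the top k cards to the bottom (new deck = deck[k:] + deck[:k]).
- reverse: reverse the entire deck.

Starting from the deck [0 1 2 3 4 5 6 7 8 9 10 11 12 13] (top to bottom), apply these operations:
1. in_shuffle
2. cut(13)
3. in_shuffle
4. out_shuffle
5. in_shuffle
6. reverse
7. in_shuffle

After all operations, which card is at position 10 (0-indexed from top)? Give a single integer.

Answer: 10

Derivation:
After op 1 (in_shuffle): [7 0 8 1 9 2 10 3 11 4 12 5 13 6]
After op 2 (cut(13)): [6 7 0 8 1 9 2 10 3 11 4 12 5 13]
After op 3 (in_shuffle): [10 6 3 7 11 0 4 8 12 1 5 9 13 2]
After op 4 (out_shuffle): [10 8 6 12 3 1 7 5 11 9 0 13 4 2]
After op 5 (in_shuffle): [5 10 11 8 9 6 0 12 13 3 4 1 2 7]
After op 6 (reverse): [7 2 1 4 3 13 12 0 6 9 8 11 10 5]
After op 7 (in_shuffle): [0 7 6 2 9 1 8 4 11 3 10 13 5 12]
Position 10: card 10.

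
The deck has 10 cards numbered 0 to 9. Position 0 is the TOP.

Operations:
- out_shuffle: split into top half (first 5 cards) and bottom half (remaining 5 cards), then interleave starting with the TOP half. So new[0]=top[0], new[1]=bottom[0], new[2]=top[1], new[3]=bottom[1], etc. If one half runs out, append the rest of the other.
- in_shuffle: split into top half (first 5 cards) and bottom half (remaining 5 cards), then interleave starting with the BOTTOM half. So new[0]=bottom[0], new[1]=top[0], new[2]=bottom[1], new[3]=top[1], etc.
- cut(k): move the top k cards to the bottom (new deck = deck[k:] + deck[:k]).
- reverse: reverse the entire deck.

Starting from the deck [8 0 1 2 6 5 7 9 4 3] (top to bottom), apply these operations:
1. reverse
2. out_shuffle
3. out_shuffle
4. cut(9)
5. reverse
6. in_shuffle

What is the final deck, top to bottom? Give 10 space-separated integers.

After op 1 (reverse): [3 4 9 7 5 6 2 1 0 8]
After op 2 (out_shuffle): [3 6 4 2 9 1 7 0 5 8]
After op 3 (out_shuffle): [3 1 6 7 4 0 2 5 9 8]
After op 4 (cut(9)): [8 3 1 6 7 4 0 2 5 9]
After op 5 (reverse): [9 5 2 0 4 7 6 1 3 8]
After op 6 (in_shuffle): [7 9 6 5 1 2 3 0 8 4]

Answer: 7 9 6 5 1 2 3 0 8 4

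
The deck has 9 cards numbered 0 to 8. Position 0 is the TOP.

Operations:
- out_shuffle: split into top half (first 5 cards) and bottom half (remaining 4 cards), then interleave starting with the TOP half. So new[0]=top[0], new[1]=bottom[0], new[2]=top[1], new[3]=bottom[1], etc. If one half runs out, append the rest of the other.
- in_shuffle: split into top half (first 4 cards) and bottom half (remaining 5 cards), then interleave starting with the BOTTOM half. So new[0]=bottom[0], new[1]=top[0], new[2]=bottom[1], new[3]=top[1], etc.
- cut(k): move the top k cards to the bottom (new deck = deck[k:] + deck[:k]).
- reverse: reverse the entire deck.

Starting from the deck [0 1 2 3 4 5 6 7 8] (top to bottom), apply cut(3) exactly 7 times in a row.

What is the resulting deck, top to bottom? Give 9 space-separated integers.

Answer: 3 4 5 6 7 8 0 1 2

Derivation:
After op 1 (cut(3)): [3 4 5 6 7 8 0 1 2]
After op 2 (cut(3)): [6 7 8 0 1 2 3 4 5]
After op 3 (cut(3)): [0 1 2 3 4 5 6 7 8]
After op 4 (cut(3)): [3 4 5 6 7 8 0 1 2]
After op 5 (cut(3)): [6 7 8 0 1 2 3 4 5]
After op 6 (cut(3)): [0 1 2 3 4 5 6 7 8]
After op 7 (cut(3)): [3 4 5 6 7 8 0 1 2]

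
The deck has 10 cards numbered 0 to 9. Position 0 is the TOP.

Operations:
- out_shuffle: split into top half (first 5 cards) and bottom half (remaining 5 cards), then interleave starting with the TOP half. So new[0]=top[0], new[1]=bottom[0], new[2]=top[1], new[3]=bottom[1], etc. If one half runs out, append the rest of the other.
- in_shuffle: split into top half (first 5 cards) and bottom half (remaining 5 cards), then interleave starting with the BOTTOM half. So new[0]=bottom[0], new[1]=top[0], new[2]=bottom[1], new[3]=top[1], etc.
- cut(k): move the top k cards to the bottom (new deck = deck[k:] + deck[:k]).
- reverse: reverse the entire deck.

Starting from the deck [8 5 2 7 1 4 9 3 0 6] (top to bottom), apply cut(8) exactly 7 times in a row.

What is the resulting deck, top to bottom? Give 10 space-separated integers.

Answer: 9 3 0 6 8 5 2 7 1 4

Derivation:
After op 1 (cut(8)): [0 6 8 5 2 7 1 4 9 3]
After op 2 (cut(8)): [9 3 0 6 8 5 2 7 1 4]
After op 3 (cut(8)): [1 4 9 3 0 6 8 5 2 7]
After op 4 (cut(8)): [2 7 1 4 9 3 0 6 8 5]
After op 5 (cut(8)): [8 5 2 7 1 4 9 3 0 6]
After op 6 (cut(8)): [0 6 8 5 2 7 1 4 9 3]
After op 7 (cut(8)): [9 3 0 6 8 5 2 7 1 4]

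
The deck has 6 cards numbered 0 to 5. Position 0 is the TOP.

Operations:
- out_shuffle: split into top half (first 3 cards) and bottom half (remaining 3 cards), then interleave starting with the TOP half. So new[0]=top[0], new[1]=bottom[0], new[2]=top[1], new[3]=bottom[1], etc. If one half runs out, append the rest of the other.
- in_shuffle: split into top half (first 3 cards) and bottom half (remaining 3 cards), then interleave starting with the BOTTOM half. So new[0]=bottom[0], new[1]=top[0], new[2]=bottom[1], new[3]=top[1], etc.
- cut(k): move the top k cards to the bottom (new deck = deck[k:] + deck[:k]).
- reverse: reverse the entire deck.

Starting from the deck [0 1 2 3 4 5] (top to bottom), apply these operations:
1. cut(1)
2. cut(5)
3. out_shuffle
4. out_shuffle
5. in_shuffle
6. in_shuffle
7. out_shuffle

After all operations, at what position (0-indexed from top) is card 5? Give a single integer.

Answer: 4

Derivation:
After op 1 (cut(1)): [1 2 3 4 5 0]
After op 2 (cut(5)): [0 1 2 3 4 5]
After op 3 (out_shuffle): [0 3 1 4 2 5]
After op 4 (out_shuffle): [0 4 3 2 1 5]
After op 5 (in_shuffle): [2 0 1 4 5 3]
After op 6 (in_shuffle): [4 2 5 0 3 1]
After op 7 (out_shuffle): [4 0 2 3 5 1]
Card 5 is at position 4.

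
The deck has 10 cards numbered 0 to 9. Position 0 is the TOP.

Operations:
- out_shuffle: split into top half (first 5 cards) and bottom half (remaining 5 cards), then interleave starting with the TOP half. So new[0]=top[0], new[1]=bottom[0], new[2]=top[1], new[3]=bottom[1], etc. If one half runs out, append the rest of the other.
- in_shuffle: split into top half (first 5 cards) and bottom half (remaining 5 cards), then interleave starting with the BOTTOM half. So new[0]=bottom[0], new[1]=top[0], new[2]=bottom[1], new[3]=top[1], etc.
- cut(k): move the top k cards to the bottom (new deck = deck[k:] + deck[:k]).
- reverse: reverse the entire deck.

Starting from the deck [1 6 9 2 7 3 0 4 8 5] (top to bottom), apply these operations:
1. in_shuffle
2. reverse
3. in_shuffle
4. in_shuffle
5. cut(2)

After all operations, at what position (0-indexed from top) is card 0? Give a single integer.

After op 1 (in_shuffle): [3 1 0 6 4 9 8 2 5 7]
After op 2 (reverse): [7 5 2 8 9 4 6 0 1 3]
After op 3 (in_shuffle): [4 7 6 5 0 2 1 8 3 9]
After op 4 (in_shuffle): [2 4 1 7 8 6 3 5 9 0]
After op 5 (cut(2)): [1 7 8 6 3 5 9 0 2 4]
Card 0 is at position 7.

Answer: 7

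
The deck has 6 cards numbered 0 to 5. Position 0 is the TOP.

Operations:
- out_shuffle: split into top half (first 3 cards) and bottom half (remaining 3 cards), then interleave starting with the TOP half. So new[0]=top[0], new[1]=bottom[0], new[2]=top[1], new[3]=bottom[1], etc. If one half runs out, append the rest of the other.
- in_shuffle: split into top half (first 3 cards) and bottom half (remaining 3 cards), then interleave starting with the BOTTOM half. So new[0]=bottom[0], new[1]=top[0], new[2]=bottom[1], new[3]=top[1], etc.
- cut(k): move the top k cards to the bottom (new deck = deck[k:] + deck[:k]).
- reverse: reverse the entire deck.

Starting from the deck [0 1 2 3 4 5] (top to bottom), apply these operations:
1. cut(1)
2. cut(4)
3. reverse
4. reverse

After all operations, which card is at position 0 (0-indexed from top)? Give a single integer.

After op 1 (cut(1)): [1 2 3 4 5 0]
After op 2 (cut(4)): [5 0 1 2 3 4]
After op 3 (reverse): [4 3 2 1 0 5]
After op 4 (reverse): [5 0 1 2 3 4]
Position 0: card 5.

Answer: 5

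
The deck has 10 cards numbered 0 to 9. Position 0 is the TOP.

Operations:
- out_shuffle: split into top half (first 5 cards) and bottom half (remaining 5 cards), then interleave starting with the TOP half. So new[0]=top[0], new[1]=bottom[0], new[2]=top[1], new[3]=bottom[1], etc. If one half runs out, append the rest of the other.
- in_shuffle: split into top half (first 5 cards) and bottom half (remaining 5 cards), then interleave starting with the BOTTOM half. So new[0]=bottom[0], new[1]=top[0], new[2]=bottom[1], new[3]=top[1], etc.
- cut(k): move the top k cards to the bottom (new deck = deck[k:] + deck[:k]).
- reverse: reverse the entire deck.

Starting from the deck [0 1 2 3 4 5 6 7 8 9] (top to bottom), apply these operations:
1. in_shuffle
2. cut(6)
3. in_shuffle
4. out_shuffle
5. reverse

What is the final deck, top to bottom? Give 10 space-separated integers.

Answer: 5 1 2 3 4 6 7 8 9 0

Derivation:
After op 1 (in_shuffle): [5 0 6 1 7 2 8 3 9 4]
After op 2 (cut(6)): [8 3 9 4 5 0 6 1 7 2]
After op 3 (in_shuffle): [0 8 6 3 1 9 7 4 2 5]
After op 4 (out_shuffle): [0 9 8 7 6 4 3 2 1 5]
After op 5 (reverse): [5 1 2 3 4 6 7 8 9 0]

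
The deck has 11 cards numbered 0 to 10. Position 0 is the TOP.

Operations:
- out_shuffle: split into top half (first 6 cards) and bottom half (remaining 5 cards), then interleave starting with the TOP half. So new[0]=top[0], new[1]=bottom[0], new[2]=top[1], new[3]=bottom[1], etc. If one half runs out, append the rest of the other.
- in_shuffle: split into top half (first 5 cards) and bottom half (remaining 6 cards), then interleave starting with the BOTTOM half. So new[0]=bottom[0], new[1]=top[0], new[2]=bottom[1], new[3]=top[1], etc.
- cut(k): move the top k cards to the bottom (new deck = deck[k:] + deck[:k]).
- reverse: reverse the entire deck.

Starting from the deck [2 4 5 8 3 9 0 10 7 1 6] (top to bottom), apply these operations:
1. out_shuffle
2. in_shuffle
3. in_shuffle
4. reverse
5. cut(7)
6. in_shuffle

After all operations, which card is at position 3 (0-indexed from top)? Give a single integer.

After op 1 (out_shuffle): [2 0 4 10 5 7 8 1 3 6 9]
After op 2 (in_shuffle): [7 2 8 0 1 4 3 10 6 5 9]
After op 3 (in_shuffle): [4 7 3 2 10 8 6 0 5 1 9]
After op 4 (reverse): [9 1 5 0 6 8 10 2 3 7 4]
After op 5 (cut(7)): [2 3 7 4 9 1 5 0 6 8 10]
After op 6 (in_shuffle): [1 2 5 3 0 7 6 4 8 9 10]
Position 3: card 3.

Answer: 3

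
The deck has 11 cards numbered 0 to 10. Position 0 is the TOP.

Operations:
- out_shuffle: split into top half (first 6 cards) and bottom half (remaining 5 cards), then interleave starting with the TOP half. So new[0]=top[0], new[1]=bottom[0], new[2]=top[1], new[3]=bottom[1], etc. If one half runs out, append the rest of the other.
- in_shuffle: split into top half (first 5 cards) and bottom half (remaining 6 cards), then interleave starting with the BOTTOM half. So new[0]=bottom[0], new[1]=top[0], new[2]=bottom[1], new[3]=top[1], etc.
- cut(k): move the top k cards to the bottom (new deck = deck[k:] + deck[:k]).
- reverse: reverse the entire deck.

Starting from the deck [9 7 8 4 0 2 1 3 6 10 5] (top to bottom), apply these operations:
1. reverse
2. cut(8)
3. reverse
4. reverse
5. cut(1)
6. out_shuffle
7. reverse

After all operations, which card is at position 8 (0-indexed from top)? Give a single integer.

After op 1 (reverse): [5 10 6 3 1 2 0 4 8 7 9]
After op 2 (cut(8)): [8 7 9 5 10 6 3 1 2 0 4]
After op 3 (reverse): [4 0 2 1 3 6 10 5 9 7 8]
After op 4 (reverse): [8 7 9 5 10 6 3 1 2 0 4]
After op 5 (cut(1)): [7 9 5 10 6 3 1 2 0 4 8]
After op 6 (out_shuffle): [7 1 9 2 5 0 10 4 6 8 3]
After op 7 (reverse): [3 8 6 4 10 0 5 2 9 1 7]
Position 8: card 9.

Answer: 9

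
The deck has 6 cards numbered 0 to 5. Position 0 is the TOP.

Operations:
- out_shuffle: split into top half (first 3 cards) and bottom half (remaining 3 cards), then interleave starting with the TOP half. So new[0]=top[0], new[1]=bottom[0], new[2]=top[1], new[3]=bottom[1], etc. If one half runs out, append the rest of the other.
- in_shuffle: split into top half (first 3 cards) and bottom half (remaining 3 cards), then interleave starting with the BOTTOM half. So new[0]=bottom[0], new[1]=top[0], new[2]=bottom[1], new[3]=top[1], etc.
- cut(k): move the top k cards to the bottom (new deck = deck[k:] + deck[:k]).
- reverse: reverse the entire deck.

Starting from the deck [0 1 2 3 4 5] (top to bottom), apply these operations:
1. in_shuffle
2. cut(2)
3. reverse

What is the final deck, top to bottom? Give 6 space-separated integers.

After op 1 (in_shuffle): [3 0 4 1 5 2]
After op 2 (cut(2)): [4 1 5 2 3 0]
After op 3 (reverse): [0 3 2 5 1 4]

Answer: 0 3 2 5 1 4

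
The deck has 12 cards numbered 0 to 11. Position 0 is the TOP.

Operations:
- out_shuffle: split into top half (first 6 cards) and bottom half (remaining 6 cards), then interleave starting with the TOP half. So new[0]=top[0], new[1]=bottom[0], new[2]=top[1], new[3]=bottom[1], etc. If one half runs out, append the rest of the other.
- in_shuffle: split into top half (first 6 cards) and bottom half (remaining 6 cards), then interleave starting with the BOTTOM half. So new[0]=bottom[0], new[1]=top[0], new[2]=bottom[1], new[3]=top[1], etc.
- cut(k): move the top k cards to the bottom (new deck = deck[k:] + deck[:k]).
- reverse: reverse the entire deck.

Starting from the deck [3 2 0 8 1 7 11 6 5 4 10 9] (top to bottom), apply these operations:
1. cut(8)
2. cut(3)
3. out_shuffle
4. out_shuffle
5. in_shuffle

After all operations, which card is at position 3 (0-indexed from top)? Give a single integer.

After op 1 (cut(8)): [5 4 10 9 3 2 0 8 1 7 11 6]
After op 2 (cut(3)): [9 3 2 0 8 1 7 11 6 5 4 10]
After op 3 (out_shuffle): [9 7 3 11 2 6 0 5 8 4 1 10]
After op 4 (out_shuffle): [9 0 7 5 3 8 11 4 2 1 6 10]
After op 5 (in_shuffle): [11 9 4 0 2 7 1 5 6 3 10 8]
Position 3: card 0.

Answer: 0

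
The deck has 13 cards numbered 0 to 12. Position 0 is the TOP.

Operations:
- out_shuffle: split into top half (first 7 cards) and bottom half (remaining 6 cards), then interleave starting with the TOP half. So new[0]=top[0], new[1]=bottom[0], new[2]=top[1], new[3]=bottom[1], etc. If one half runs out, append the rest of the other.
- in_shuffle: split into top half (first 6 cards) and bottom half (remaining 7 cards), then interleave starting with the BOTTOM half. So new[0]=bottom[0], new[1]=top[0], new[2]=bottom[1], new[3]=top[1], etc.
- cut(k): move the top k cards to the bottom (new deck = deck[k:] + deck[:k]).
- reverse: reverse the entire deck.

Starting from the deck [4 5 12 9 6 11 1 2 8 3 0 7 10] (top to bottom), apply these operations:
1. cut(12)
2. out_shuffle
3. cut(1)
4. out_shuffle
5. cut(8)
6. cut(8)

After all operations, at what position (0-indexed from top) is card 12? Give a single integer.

After op 1 (cut(12)): [10 4 5 12 9 6 11 1 2 8 3 0 7]
After op 2 (out_shuffle): [10 1 4 2 5 8 12 3 9 0 6 7 11]
After op 3 (cut(1)): [1 4 2 5 8 12 3 9 0 6 7 11 10]
After op 4 (out_shuffle): [1 9 4 0 2 6 5 7 8 11 12 10 3]
After op 5 (cut(8)): [8 11 12 10 3 1 9 4 0 2 6 5 7]
After op 6 (cut(8)): [0 2 6 5 7 8 11 12 10 3 1 9 4]
Card 12 is at position 7.

Answer: 7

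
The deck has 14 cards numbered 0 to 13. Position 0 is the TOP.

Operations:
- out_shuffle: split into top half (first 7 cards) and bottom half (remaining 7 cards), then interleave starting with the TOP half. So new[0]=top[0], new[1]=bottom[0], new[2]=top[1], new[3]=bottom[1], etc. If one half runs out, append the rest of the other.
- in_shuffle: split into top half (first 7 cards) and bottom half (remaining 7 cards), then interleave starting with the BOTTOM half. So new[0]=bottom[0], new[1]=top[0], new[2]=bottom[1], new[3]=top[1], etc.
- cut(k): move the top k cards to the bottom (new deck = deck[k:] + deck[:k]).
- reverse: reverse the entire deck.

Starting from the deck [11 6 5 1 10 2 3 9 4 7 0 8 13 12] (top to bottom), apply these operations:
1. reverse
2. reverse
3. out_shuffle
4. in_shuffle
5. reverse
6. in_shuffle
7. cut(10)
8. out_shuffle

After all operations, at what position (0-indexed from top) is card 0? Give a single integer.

Answer: 4

Derivation:
After op 1 (reverse): [12 13 8 0 7 4 9 3 2 10 1 5 6 11]
After op 2 (reverse): [11 6 5 1 10 2 3 9 4 7 0 8 13 12]
After op 3 (out_shuffle): [11 9 6 4 5 7 1 0 10 8 2 13 3 12]
After op 4 (in_shuffle): [0 11 10 9 8 6 2 4 13 5 3 7 12 1]
After op 5 (reverse): [1 12 7 3 5 13 4 2 6 8 9 10 11 0]
After op 6 (in_shuffle): [2 1 6 12 8 7 9 3 10 5 11 13 0 4]
After op 7 (cut(10)): [11 13 0 4 2 1 6 12 8 7 9 3 10 5]
After op 8 (out_shuffle): [11 12 13 8 0 7 4 9 2 3 1 10 6 5]
Card 0 is at position 4.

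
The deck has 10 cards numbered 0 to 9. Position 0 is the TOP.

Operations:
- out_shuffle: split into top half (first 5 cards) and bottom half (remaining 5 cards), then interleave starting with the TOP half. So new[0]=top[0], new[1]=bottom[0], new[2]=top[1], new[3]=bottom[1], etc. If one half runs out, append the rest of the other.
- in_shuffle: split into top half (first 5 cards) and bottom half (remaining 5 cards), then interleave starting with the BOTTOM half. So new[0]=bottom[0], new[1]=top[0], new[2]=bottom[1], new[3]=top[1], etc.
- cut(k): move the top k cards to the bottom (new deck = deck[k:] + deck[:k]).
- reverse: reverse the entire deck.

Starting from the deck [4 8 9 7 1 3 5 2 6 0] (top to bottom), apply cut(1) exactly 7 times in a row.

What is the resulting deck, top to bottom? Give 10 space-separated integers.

Answer: 2 6 0 4 8 9 7 1 3 5

Derivation:
After op 1 (cut(1)): [8 9 7 1 3 5 2 6 0 4]
After op 2 (cut(1)): [9 7 1 3 5 2 6 0 4 8]
After op 3 (cut(1)): [7 1 3 5 2 6 0 4 8 9]
After op 4 (cut(1)): [1 3 5 2 6 0 4 8 9 7]
After op 5 (cut(1)): [3 5 2 6 0 4 8 9 7 1]
After op 6 (cut(1)): [5 2 6 0 4 8 9 7 1 3]
After op 7 (cut(1)): [2 6 0 4 8 9 7 1 3 5]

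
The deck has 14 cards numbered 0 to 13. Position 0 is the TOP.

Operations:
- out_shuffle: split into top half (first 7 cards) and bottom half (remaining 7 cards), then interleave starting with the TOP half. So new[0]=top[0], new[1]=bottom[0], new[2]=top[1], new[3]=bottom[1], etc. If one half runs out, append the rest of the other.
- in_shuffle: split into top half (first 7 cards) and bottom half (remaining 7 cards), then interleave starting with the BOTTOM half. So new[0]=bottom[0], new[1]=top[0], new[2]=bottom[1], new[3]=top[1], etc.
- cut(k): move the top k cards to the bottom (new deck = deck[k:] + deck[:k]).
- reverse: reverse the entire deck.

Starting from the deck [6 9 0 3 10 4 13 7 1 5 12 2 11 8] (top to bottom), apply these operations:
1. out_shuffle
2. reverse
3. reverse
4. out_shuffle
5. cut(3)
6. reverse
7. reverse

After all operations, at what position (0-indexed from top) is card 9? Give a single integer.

After op 1 (out_shuffle): [6 7 9 1 0 5 3 12 10 2 4 11 13 8]
After op 2 (reverse): [8 13 11 4 2 10 12 3 5 0 1 9 7 6]
After op 3 (reverse): [6 7 9 1 0 5 3 12 10 2 4 11 13 8]
After op 4 (out_shuffle): [6 12 7 10 9 2 1 4 0 11 5 13 3 8]
After op 5 (cut(3)): [10 9 2 1 4 0 11 5 13 3 8 6 12 7]
After op 6 (reverse): [7 12 6 8 3 13 5 11 0 4 1 2 9 10]
After op 7 (reverse): [10 9 2 1 4 0 11 5 13 3 8 6 12 7]
Card 9 is at position 1.

Answer: 1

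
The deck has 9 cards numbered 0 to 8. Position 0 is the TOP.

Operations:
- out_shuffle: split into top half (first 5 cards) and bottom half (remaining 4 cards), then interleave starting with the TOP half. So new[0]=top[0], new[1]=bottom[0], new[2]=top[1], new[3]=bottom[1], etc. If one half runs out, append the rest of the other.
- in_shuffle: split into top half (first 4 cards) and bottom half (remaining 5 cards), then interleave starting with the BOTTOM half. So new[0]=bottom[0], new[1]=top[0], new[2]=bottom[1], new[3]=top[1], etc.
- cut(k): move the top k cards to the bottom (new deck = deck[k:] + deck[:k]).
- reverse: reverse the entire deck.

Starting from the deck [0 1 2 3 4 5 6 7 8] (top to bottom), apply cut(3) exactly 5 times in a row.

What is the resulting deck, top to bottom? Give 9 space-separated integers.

Answer: 6 7 8 0 1 2 3 4 5

Derivation:
After op 1 (cut(3)): [3 4 5 6 7 8 0 1 2]
After op 2 (cut(3)): [6 7 8 0 1 2 3 4 5]
After op 3 (cut(3)): [0 1 2 3 4 5 6 7 8]
After op 4 (cut(3)): [3 4 5 6 7 8 0 1 2]
After op 5 (cut(3)): [6 7 8 0 1 2 3 4 5]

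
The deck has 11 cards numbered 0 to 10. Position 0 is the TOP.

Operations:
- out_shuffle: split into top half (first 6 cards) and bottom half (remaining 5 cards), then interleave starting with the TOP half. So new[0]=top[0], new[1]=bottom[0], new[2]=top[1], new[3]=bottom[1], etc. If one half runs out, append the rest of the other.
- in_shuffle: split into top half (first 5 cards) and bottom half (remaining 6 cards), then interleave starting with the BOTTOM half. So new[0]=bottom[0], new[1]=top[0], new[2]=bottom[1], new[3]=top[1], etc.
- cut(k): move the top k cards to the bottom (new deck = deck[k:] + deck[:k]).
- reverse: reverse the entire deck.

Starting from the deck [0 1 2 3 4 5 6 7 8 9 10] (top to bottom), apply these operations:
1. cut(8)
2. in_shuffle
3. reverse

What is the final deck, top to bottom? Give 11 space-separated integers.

Answer: 7 1 6 0 5 10 4 9 3 8 2

Derivation:
After op 1 (cut(8)): [8 9 10 0 1 2 3 4 5 6 7]
After op 2 (in_shuffle): [2 8 3 9 4 10 5 0 6 1 7]
After op 3 (reverse): [7 1 6 0 5 10 4 9 3 8 2]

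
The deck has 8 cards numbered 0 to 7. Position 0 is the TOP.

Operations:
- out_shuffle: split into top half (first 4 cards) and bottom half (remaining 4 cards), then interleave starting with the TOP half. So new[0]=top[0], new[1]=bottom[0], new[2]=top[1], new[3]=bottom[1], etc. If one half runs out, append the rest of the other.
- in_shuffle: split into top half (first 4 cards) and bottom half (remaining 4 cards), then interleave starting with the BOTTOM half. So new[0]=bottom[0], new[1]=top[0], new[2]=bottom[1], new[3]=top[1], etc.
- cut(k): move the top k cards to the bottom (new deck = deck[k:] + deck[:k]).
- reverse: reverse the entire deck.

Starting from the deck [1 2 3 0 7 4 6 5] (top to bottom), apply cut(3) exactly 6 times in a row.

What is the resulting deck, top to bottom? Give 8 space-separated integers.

Answer: 3 0 7 4 6 5 1 2

Derivation:
After op 1 (cut(3)): [0 7 4 6 5 1 2 3]
After op 2 (cut(3)): [6 5 1 2 3 0 7 4]
After op 3 (cut(3)): [2 3 0 7 4 6 5 1]
After op 4 (cut(3)): [7 4 6 5 1 2 3 0]
After op 5 (cut(3)): [5 1 2 3 0 7 4 6]
After op 6 (cut(3)): [3 0 7 4 6 5 1 2]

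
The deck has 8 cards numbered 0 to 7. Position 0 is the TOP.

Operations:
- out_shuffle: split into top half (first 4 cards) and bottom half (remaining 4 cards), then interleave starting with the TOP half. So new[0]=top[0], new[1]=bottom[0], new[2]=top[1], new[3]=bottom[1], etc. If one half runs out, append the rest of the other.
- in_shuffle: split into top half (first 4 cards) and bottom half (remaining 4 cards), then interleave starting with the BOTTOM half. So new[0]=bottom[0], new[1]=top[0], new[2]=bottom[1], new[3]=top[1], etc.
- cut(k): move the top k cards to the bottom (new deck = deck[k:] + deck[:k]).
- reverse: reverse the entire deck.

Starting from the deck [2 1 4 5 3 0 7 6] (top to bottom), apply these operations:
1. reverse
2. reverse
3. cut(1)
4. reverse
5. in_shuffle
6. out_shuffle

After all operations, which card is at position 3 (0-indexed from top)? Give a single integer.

Answer: 7

Derivation:
After op 1 (reverse): [6 7 0 3 5 4 1 2]
After op 2 (reverse): [2 1 4 5 3 0 7 6]
After op 3 (cut(1)): [1 4 5 3 0 7 6 2]
After op 4 (reverse): [2 6 7 0 3 5 4 1]
After op 5 (in_shuffle): [3 2 5 6 4 7 1 0]
After op 6 (out_shuffle): [3 4 2 7 5 1 6 0]
Position 3: card 7.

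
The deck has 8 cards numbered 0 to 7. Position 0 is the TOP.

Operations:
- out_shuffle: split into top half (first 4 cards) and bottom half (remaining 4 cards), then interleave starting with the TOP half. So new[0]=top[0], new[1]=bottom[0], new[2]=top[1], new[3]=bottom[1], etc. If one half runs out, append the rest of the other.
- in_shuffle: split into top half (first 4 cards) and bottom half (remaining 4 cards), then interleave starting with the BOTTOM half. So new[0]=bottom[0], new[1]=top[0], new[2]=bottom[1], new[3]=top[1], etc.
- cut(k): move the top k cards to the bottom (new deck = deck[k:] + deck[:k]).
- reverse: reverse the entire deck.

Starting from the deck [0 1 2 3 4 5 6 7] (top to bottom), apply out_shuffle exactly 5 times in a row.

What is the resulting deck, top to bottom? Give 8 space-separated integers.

Answer: 0 2 4 6 1 3 5 7

Derivation:
After op 1 (out_shuffle): [0 4 1 5 2 6 3 7]
After op 2 (out_shuffle): [0 2 4 6 1 3 5 7]
After op 3 (out_shuffle): [0 1 2 3 4 5 6 7]
After op 4 (out_shuffle): [0 4 1 5 2 6 3 7]
After op 5 (out_shuffle): [0 2 4 6 1 3 5 7]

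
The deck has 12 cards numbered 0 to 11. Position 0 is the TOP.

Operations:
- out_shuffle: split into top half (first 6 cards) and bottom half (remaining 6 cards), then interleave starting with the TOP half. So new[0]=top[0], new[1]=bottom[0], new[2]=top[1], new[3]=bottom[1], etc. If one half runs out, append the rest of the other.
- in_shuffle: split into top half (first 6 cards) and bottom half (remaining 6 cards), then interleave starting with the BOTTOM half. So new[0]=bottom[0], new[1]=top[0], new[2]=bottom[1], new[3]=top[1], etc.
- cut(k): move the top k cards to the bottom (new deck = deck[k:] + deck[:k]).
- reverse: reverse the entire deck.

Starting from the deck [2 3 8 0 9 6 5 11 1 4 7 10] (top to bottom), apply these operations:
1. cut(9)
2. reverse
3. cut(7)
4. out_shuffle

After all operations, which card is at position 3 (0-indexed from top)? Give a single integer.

Answer: 5

Derivation:
After op 1 (cut(9)): [4 7 10 2 3 8 0 9 6 5 11 1]
After op 2 (reverse): [1 11 5 6 9 0 8 3 2 10 7 4]
After op 3 (cut(7)): [3 2 10 7 4 1 11 5 6 9 0 8]
After op 4 (out_shuffle): [3 11 2 5 10 6 7 9 4 0 1 8]
Position 3: card 5.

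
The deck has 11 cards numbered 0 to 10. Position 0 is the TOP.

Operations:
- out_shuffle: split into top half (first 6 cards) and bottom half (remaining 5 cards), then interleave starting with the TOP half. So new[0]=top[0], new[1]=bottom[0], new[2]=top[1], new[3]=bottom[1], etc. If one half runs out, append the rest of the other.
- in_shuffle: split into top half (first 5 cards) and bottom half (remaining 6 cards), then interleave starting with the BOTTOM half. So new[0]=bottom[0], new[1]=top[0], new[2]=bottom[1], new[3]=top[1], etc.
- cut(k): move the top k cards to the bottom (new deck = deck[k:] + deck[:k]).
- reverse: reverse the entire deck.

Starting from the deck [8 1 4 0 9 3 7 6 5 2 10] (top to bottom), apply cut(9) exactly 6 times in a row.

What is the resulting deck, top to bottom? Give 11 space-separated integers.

After op 1 (cut(9)): [2 10 8 1 4 0 9 3 7 6 5]
After op 2 (cut(9)): [6 5 2 10 8 1 4 0 9 3 7]
After op 3 (cut(9)): [3 7 6 5 2 10 8 1 4 0 9]
After op 4 (cut(9)): [0 9 3 7 6 5 2 10 8 1 4]
After op 5 (cut(9)): [1 4 0 9 3 7 6 5 2 10 8]
After op 6 (cut(9)): [10 8 1 4 0 9 3 7 6 5 2]

Answer: 10 8 1 4 0 9 3 7 6 5 2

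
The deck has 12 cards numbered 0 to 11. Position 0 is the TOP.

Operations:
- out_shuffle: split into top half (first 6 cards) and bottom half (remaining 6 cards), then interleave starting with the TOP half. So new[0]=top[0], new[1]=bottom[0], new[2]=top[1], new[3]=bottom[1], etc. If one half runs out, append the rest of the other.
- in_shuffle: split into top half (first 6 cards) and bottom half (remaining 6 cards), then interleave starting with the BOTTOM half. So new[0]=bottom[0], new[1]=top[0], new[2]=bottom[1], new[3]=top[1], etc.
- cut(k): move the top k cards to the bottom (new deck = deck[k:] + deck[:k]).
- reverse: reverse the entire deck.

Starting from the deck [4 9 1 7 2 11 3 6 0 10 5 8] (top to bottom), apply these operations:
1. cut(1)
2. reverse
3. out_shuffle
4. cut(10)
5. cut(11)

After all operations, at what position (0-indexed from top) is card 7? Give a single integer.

After op 1 (cut(1)): [9 1 7 2 11 3 6 0 10 5 8 4]
After op 2 (reverse): [4 8 5 10 0 6 3 11 2 7 1 9]
After op 3 (out_shuffle): [4 3 8 11 5 2 10 7 0 1 6 9]
After op 4 (cut(10)): [6 9 4 3 8 11 5 2 10 7 0 1]
After op 5 (cut(11)): [1 6 9 4 3 8 11 5 2 10 7 0]
Card 7 is at position 10.

Answer: 10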